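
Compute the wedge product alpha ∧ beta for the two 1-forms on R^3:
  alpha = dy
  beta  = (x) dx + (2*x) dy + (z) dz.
alpha ∧ beta = (-x) dx ∧ dy + (z) dy ∧ dz

Distribute the wedge, using dx_i ∧ dx_j = -dx_j ∧ dx_i and dx_i ∧ dx_i = 0. For each pair (i, j) with i < j, the coefficient of dx_i ∧ dx_j in alpha ∧ beta is (alpha_i * beta_j - alpha_j * beta_i). Collecting: alpha ∧ beta = (-x) dx ∧ dy + (z) dy ∧ dz.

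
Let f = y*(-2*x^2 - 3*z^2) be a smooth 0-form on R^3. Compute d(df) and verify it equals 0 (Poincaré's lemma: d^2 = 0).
d(df) = 0

Step 1: df = sum_i (∂f/∂x_i) dx_i = (-4*x*y) dx + (-2*x^2 - 3*z^2) dy + (-6*y*z) dz.
Step 2: Apply d again. Using the 1-form formula, the coefficient of dx ∧ dy in d(df) is ∂^2 f/∂x ∂y - ∂^2 f/∂y ∂x = (-4*x) - (-4*x) = 0 (equality of mixed partials for smooth f).
Similarly for dx ∧ dz and dy ∧ dz — all coefficients vanish. So d(df) = 0.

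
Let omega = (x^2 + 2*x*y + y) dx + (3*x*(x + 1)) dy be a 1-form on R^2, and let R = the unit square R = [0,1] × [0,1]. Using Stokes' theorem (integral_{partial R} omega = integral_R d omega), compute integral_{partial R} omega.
integral_(partial R) omega = 4

Stokes: integral_partial_R omega = integral_R d omega with d omega = (∂Q/∂x - ∂P/∂y) dx ∧ dy.
  ∂Q/∂x = 6*x + 3
  ∂P/∂y = 2*x + 1
  integrand = ∂Q/∂x - ∂P/∂y = 4*x + 2.
Integrating over R: integral_0^1 integral_0^1 (4*x + 2) dx dy = 4.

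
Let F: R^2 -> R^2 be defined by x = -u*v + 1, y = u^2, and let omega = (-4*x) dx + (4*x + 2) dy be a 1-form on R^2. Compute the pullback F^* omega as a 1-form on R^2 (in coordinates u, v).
F^* omega = (-8*u^2*v - 4*u*v^2 + 12*u + 4*v) du + (4*u*(-u*v + 1)) dv

Using F^*(f dg) = (f ∘ F) d(g ∘ F), substitute each coordinate x_i by F_i(u, v) in f_i, and replace dx_i by d F_i = (∂F_i/∂u) du + (∂F_i/∂v) dv.
  For the x component: f_1(F) = 4*u*v - 4; d F_1 = (-v) du + (-u) dv
  For the y component: f_2(F) = -4*u*v + 6; d F_2 = (2*u) du + (0) dv
Combining and collecting du, dv coefficients:
  coeff of du: -8*u^2*v - 4*u*v^2 + 12*u + 4*v
  coeff of dv: 4*u*(-u*v + 1)
F^* omega = (-8*u^2*v - 4*u*v^2 + 12*u + 4*v) du + (4*u*(-u*v + 1)) dv.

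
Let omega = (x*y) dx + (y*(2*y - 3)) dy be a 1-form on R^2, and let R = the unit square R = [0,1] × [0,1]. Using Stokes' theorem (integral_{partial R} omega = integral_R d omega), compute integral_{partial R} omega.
integral_(partial R) omega = -1/2

Stokes: integral_partial_R omega = integral_R d omega with d omega = (∂Q/∂x - ∂P/∂y) dx ∧ dy.
  ∂Q/∂x = 0
  ∂P/∂y = x
  integrand = ∂Q/∂x - ∂P/∂y = -x.
Integrating over R: integral_0^1 integral_0^1 (-x) dx dy = -1/2.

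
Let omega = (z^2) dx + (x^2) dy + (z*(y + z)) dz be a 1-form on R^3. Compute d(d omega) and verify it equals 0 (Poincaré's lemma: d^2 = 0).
d(d omega) = 0

Step 1: d omega = sum_{i<j} (∂f_j/∂x_i - ∂f_i/∂x_j) dx_i ∧ dx_j:
  coeff of dx ∧ dy: 2*x
  coeff of dx ∧ dz: -2*z
  coeff of dy ∧ dz: z
Step 2: Apply d again to each 2-form coefficient. The only possible 3-form in R^3 is dx ∧ dy ∧ dz, with coefficient
  ∂(coeff of dy∧dz)/∂x - ∂(coeff of dx∧dz)/∂y + ∂(coeff of dx∧dy)/∂z
  = ∂/∂x (z) - ∂/∂y (-2*z) + ∂/∂z (2*x).
Each of these terms simplifies to sums of mixed partials that cancel in pairs. The result is 0 (by equality of mixed partials for smooth functions — Schwarz / Clairaut).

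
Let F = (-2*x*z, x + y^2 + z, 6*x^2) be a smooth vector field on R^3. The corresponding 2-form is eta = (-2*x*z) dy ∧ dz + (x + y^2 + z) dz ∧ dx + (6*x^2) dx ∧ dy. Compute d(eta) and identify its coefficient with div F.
d(eta) = (2*y - 2*z) dx ∧ dy ∧ dz; div F = 2*y - 2*z

For a 2-form in R^3 of the form above, applying d gives a 3-form with coefficient ∂P/∂x + ∂Q/∂y + ∂R/∂z:
  ∂P/∂x = -2*z
  ∂Q/∂y = 2*y
  ∂R/∂z = 0
Sum = 2*y - 2*z, which is exactly div F.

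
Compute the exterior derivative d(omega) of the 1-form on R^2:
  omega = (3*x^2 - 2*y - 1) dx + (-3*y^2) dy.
d(omega) = (2) dx ∧ dy

For a 1-form omega = sum_i f_i dx_i, the exterior derivative is
  d(omega) = sum_{i < j} (∂f_j/∂x_i - ∂f_i/∂x_j) dx_i ∧ dx_j.
  coefficient of dx ∧ dy: ∂f_2/∂x - ∂f_1/∂y = ∂(-3*y^2)/∂x - ∂(3*x^2 - 2*y - 1)/∂y = 2
Assembling: d(omega) = (2) dx ∧ dy.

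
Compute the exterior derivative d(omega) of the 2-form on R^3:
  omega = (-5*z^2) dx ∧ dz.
d(omega) = 0

For a 2-form omega = sum_{i<j} g_{ij} dx_i ∧ dx_j, the exterior derivative is
  d(omega) = sum_{i<j} d(g_{ij}) ∧ dx_i ∧ dx_j = sum_{i<j, k} (∂g_{ij}/∂x_k) dx_k ∧ dx_i ∧ dx_j.
Expand each term, using dx_k ∧ dx_i ∧ dx_j = sgn(permutation) dx_{(a)} ∧ dx_{(b)} ∧ dx_{(c)} with (a < b < c) sorted:

Collecting like 3-forms: d(omega) = 0.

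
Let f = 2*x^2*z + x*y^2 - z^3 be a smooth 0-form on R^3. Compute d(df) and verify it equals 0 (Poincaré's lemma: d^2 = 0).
d(df) = 0

Step 1: df = sum_i (∂f/∂x_i) dx_i = (4*x*z + y^2) dx + (2*x*y) dy + (2*x^2 - 3*z^2) dz.
Step 2: Apply d again. Using the 1-form formula, the coefficient of dx ∧ dy in d(df) is ∂^2 f/∂x ∂y - ∂^2 f/∂y ∂x = (2*y) - (2*y) = 0 (equality of mixed partials for smooth f).
Similarly for dx ∧ dz and dy ∧ dz — all coefficients vanish. So d(df) = 0.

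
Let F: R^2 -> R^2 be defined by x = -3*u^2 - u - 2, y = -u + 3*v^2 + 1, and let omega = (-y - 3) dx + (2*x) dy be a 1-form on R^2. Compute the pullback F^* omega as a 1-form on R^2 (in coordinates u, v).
F^* omega = (18*u*v^2 + 25*u + 3*v^2 + 8) du + (12*v*(-3*u^2 - u - 2)) dv

Using F^*(f dg) = (f ∘ F) d(g ∘ F), substitute each coordinate x_i by F_i(u, v) in f_i, and replace dx_i by d F_i = (∂F_i/∂u) du + (∂F_i/∂v) dv.
  For the x component: f_1(F) = u - 3*v^2 - 4; d F_1 = (-6*u - 1) du + (0) dv
  For the y component: f_2(F) = -6*u^2 - 2*u - 4; d F_2 = (-1) du + (6*v) dv
Combining and collecting du, dv coefficients:
  coeff of du: 18*u*v^2 + 25*u + 3*v^2 + 8
  coeff of dv: 12*v*(-3*u^2 - u - 2)
F^* omega = (18*u*v^2 + 25*u + 3*v^2 + 8) du + (12*v*(-3*u^2 - u - 2)) dv.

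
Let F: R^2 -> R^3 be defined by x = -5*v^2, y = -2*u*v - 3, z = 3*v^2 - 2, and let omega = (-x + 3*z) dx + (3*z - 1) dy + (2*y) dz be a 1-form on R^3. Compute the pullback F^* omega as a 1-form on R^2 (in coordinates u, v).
F^* omega = (-18*v^3 + 14*v) du + (-42*u*v^2 + 14*u - 140*v^3 + 24*v) dv

Using F^*(f dg) = (f ∘ F) d(g ∘ F), substitute each coordinate x_i by F_i(u, v) in f_i, and replace dx_i by d F_i = (∂F_i/∂u) du + (∂F_i/∂v) dv.
  For the x component: f_1(F) = 14*v^2 - 6; d F_1 = (0) du + (-10*v) dv
  For the y component: f_2(F) = 9*v^2 - 7; d F_2 = (-2*v) du + (-2*u) dv
  For the z component: f_3(F) = -4*u*v - 6; d F_3 = (0) du + (6*v) dv
Combining and collecting du, dv coefficients:
  coeff of du: -18*v^3 + 14*v
  coeff of dv: -42*u*v^2 + 14*u - 140*v^3 + 24*v
F^* omega = (-18*v^3 + 14*v) du + (-42*u*v^2 + 14*u - 140*v^3 + 24*v) dv.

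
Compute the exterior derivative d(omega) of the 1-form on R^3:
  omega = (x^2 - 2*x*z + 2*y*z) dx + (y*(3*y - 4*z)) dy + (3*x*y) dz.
d(omega) = (-2*z) dx ∧ dy + (2*x + y) dx ∧ dz + (3*x + 4*y) dy ∧ dz

For a 1-form omega = sum_i f_i dx_i, the exterior derivative is
  d(omega) = sum_{i < j} (∂f_j/∂x_i - ∂f_i/∂x_j) dx_i ∧ dx_j.
  coefficient of dx ∧ dy: ∂f_2/∂x - ∂f_1/∂y = ∂(y*(3*y - 4*z))/∂x - ∂(x^2 - 2*x*z + 2*y*z)/∂y = -2*z
  coefficient of dx ∧ dz: ∂f_3/∂x - ∂f_1/∂z = ∂(3*x*y)/∂x - ∂(x^2 - 2*x*z + 2*y*z)/∂z = 2*x + y
  coefficient of dy ∧ dz: ∂f_3/∂y - ∂f_2/∂z = ∂(3*x*y)/∂y - ∂(y*(3*y - 4*z))/∂z = 3*x + 4*y
Assembling: d(omega) = (-2*z) dx ∧ dy + (2*x + y) dx ∧ dz + (3*x + 4*y) dy ∧ dz.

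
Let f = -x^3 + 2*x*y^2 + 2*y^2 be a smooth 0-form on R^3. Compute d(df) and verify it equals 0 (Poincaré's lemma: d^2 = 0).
d(df) = 0

Step 1: df = sum_i (∂f/∂x_i) dx_i = (-3*x^2 + 2*y^2) dx + (4*y*(x + 1)) dy + (0) dz.
Step 2: Apply d again. Using the 1-form formula, the coefficient of dx ∧ dy in d(df) is ∂^2 f/∂x ∂y - ∂^2 f/∂y ∂x = (4*y) - (4*y) = 0 (equality of mixed partials for smooth f).
Similarly for dx ∧ dz and dy ∧ dz — all coefficients vanish. So d(df) = 0.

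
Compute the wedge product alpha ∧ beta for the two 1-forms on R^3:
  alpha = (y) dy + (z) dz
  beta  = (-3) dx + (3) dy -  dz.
alpha ∧ beta = (3*y) dx ∧ dy + (-y - 3*z) dy ∧ dz + (3*z) dx ∧ dz

Distribute the wedge, using dx_i ∧ dx_j = -dx_j ∧ dx_i and dx_i ∧ dx_i = 0. For each pair (i, j) with i < j, the coefficient of dx_i ∧ dx_j in alpha ∧ beta is (alpha_i * beta_j - alpha_j * beta_i). Collecting: alpha ∧ beta = (3*y) dx ∧ dy + (-y - 3*z) dy ∧ dz + (3*z) dx ∧ dz.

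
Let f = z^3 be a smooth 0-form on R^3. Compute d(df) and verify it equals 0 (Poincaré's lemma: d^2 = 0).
d(df) = 0

Step 1: df = sum_i (∂f/∂x_i) dx_i = (0) dx + (0) dy + (3*z^2) dz.
Step 2: Apply d again. Using the 1-form formula, the coefficient of dx ∧ dy in d(df) is ∂^2 f/∂x ∂y - ∂^2 f/∂y ∂x = (0) - (0) = 0 (equality of mixed partials for smooth f).
Similarly for dx ∧ dz and dy ∧ dz — all coefficients vanish. So d(df) = 0.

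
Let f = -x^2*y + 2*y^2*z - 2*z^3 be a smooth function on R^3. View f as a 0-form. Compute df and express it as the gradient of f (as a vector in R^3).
df = (-2*x*y) dx + (-x^2 + 4*y*z) dy + (2*y^2 - 6*z^2) dz; grad f = (-2*x*y, -x^2 + 4*y*z, 2*y^2 - 6*z^2)

For a 0-form f, d f = (∂f/∂x) dx + (∂f/∂y) dy + (∂f/∂z) dz. The components of the vector representation are exactly the entries of grad f in Cartesian coordinates:
  ∂f/∂x = -2*x*y
  ∂f/∂y = -x^2 + 4*y*z
  ∂f/∂z = 2*y^2 - 6*z^2.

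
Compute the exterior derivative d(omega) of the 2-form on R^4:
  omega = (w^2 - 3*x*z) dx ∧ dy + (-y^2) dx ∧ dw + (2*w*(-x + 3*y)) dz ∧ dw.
d(omega) = (-3*x) dx ∧ dy ∧ dz + (2*w + 2*y) dx ∧ dy ∧ dw + (-2*w) dx ∧ dz ∧ dw + (6*w) dy ∧ dz ∧ dw

For a 2-form omega = sum_{i<j} g_{ij} dx_i ∧ dx_j, the exterior derivative is
  d(omega) = sum_{i<j} d(g_{ij}) ∧ dx_i ∧ dx_j = sum_{i<j, k} (∂g_{ij}/∂x_k) dx_k ∧ dx_i ∧ dx_j.
Expand each term, using dx_k ∧ dx_i ∧ dx_j = sgn(permutation) dx_{(a)} ∧ dx_{(b)} ∧ dx_{(c)} with (a < b < c) sorted:
  d(w^2 - 3*x*z) includes (∂/∂z)(w^2 - 3*x*z) dz = (-3*x) dz, which multiplied by dx ∧ dy gives (-3*x) dx ∧ dy ∧ dz
  d(w^2 - 3*x*z) includes (∂/∂w)(w^2 - 3*x*z) dw = (2*w) dw, which multiplied by dx ∧ dy gives (2*w) dx ∧ dy ∧ dw
  d(-y^2) includes (∂/∂y)(-y^2) dy = (-2*y) dy, which multiplied by dx ∧ dw gives (2*y) dx ∧ dy ∧ dw
  d(2*w*(-x + 3*y)) includes (∂/∂x)(2*w*(-x + 3*y)) dx = (-2*w) dx, which multiplied by dz ∧ dw gives (-2*w) dx ∧ dz ∧ dw
  d(2*w*(-x + 3*y)) includes (∂/∂y)(2*w*(-x + 3*y)) dy = (6*w) dy, which multiplied by dz ∧ dw gives (6*w) dy ∧ dz ∧ dw
Collecting like 3-forms: d(omega) = (-3*x) dx ∧ dy ∧ dz + (2*w + 2*y) dx ∧ dy ∧ dw + (-2*w) dx ∧ dz ∧ dw + (6*w) dy ∧ dz ∧ dw.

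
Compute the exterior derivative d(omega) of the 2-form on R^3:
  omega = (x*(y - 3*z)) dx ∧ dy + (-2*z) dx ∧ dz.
d(omega) = (-3*x) dx ∧ dy ∧ dz

For a 2-form omega = sum_{i<j} g_{ij} dx_i ∧ dx_j, the exterior derivative is
  d(omega) = sum_{i<j} d(g_{ij}) ∧ dx_i ∧ dx_j = sum_{i<j, k} (∂g_{ij}/∂x_k) dx_k ∧ dx_i ∧ dx_j.
Expand each term, using dx_k ∧ dx_i ∧ dx_j = sgn(permutation) dx_{(a)} ∧ dx_{(b)} ∧ dx_{(c)} with (a < b < c) sorted:
  d(x*(y - 3*z)) includes (∂/∂z)(x*(y - 3*z)) dz = (-3*x) dz, which multiplied by dx ∧ dy gives (-3*x) dx ∧ dy ∧ dz
Collecting like 3-forms: d(omega) = (-3*x) dx ∧ dy ∧ dz.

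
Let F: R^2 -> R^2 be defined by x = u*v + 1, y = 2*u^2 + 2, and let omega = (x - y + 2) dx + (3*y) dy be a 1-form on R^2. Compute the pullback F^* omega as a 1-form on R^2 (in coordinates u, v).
F^* omega = (24*u^3 - 2*u^2*v + u*v^2 + 24*u + v) du + (u*(-2*u^2 + u*v + 1)) dv

Using F^*(f dg) = (f ∘ F) d(g ∘ F), substitute each coordinate x_i by F_i(u, v) in f_i, and replace dx_i by d F_i = (∂F_i/∂u) du + (∂F_i/∂v) dv.
  For the x component: f_1(F) = -2*u^2 + u*v + 1; d F_1 = (v) du + (u) dv
  For the y component: f_2(F) = 6*u^2 + 6; d F_2 = (4*u) du + (0) dv
Combining and collecting du, dv coefficients:
  coeff of du: 24*u^3 - 2*u^2*v + u*v^2 + 24*u + v
  coeff of dv: u*(-2*u^2 + u*v + 1)
F^* omega = (24*u^3 - 2*u^2*v + u*v^2 + 24*u + v) du + (u*(-2*u^2 + u*v + 1)) dv.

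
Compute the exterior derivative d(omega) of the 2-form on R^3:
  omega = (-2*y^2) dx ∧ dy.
d(omega) = 0

For a 2-form omega = sum_{i<j} g_{ij} dx_i ∧ dx_j, the exterior derivative is
  d(omega) = sum_{i<j} d(g_{ij}) ∧ dx_i ∧ dx_j = sum_{i<j, k} (∂g_{ij}/∂x_k) dx_k ∧ dx_i ∧ dx_j.
Expand each term, using dx_k ∧ dx_i ∧ dx_j = sgn(permutation) dx_{(a)} ∧ dx_{(b)} ∧ dx_{(c)} with (a < b < c) sorted:

Collecting like 3-forms: d(omega) = 0.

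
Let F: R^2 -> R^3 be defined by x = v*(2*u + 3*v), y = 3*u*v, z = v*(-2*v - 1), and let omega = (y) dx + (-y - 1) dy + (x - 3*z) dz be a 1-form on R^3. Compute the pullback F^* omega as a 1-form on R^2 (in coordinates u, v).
F^* omega = (3*v*(-u*v - 1)) du + (-3*u^2*v + 10*u*v^2 - 2*u*v - 3*u - 36*v^3 - 21*v^2 - 3*v) dv

Using F^*(f dg) = (f ∘ F) d(g ∘ F), substitute each coordinate x_i by F_i(u, v) in f_i, and replace dx_i by d F_i = (∂F_i/∂u) du + (∂F_i/∂v) dv.
  For the x component: f_1(F) = 3*u*v; d F_1 = (2*v) du + (2*u + 6*v) dv
  For the y component: f_2(F) = -3*u*v - 1; d F_2 = (3*v) du + (3*u) dv
  For the z component: f_3(F) = v*(2*u + 9*v + 3); d F_3 = (0) du + (-4*v - 1) dv
Combining and collecting du, dv coefficients:
  coeff of du: 3*v*(-u*v - 1)
  coeff of dv: -3*u^2*v + 10*u*v^2 - 2*u*v - 3*u - 36*v^3 - 21*v^2 - 3*v
F^* omega = (3*v*(-u*v - 1)) du + (-3*u^2*v + 10*u*v^2 - 2*u*v - 3*u - 36*v^3 - 21*v^2 - 3*v) dv.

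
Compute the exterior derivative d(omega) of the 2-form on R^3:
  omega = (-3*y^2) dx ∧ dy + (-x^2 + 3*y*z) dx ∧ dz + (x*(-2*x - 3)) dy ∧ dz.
d(omega) = (-4*x - 3*z - 3) dx ∧ dy ∧ dz

For a 2-form omega = sum_{i<j} g_{ij} dx_i ∧ dx_j, the exterior derivative is
  d(omega) = sum_{i<j} d(g_{ij}) ∧ dx_i ∧ dx_j = sum_{i<j, k} (∂g_{ij}/∂x_k) dx_k ∧ dx_i ∧ dx_j.
Expand each term, using dx_k ∧ dx_i ∧ dx_j = sgn(permutation) dx_{(a)} ∧ dx_{(b)} ∧ dx_{(c)} with (a < b < c) sorted:
  d(-x^2 + 3*y*z) includes (∂/∂y)(-x^2 + 3*y*z) dy = (3*z) dy, which multiplied by dx ∧ dz gives (-3*z) dx ∧ dy ∧ dz
  d(x*(-2*x - 3)) includes (∂/∂x)(x*(-2*x - 3)) dx = (-4*x - 3) dx, which multiplied by dy ∧ dz gives (-4*x - 3) dx ∧ dy ∧ dz
Collecting like 3-forms: d(omega) = (-4*x - 3*z - 3) dx ∧ dy ∧ dz.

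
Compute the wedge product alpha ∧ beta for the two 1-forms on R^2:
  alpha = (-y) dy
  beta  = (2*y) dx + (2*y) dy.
alpha ∧ beta = (2*y^2) dx ∧ dy

Distribute the wedge, using dx_i ∧ dx_j = -dx_j ∧ dx_i and dx_i ∧ dx_i = 0. For each pair (i, j) with i < j, the coefficient of dx_i ∧ dx_j in alpha ∧ beta is (alpha_i * beta_j - alpha_j * beta_i). Collecting: alpha ∧ beta = (2*y^2) dx ∧ dy.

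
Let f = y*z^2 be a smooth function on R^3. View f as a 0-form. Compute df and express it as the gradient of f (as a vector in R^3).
df = (0) dx + (z^2) dy + (2*y*z) dz; grad f = (0, z^2, 2*y*z)

For a 0-form f, d f = (∂f/∂x) dx + (∂f/∂y) dy + (∂f/∂z) dz. The components of the vector representation are exactly the entries of grad f in Cartesian coordinates:
  ∂f/∂x = 0
  ∂f/∂y = z^2
  ∂f/∂z = 2*y*z.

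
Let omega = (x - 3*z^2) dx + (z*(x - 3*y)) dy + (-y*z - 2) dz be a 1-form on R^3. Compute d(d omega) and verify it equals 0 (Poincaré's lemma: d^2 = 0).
d(d omega) = 0

Step 1: d omega = sum_{i<j} (∂f_j/∂x_i - ∂f_i/∂x_j) dx_i ∧ dx_j:
  coeff of dx ∧ dy: z
  coeff of dx ∧ dz: 6*z
  coeff of dy ∧ dz: -x + 3*y - z
Step 2: Apply d again to each 2-form coefficient. The only possible 3-form in R^3 is dx ∧ dy ∧ dz, with coefficient
  ∂(coeff of dy∧dz)/∂x - ∂(coeff of dx∧dz)/∂y + ∂(coeff of dx∧dy)/∂z
  = ∂/∂x (-x + 3*y - z) - ∂/∂y (6*z) + ∂/∂z (z).
Each of these terms simplifies to sums of mixed partials that cancel in pairs. The result is 0 (by equality of mixed partials for smooth functions — Schwarz / Clairaut).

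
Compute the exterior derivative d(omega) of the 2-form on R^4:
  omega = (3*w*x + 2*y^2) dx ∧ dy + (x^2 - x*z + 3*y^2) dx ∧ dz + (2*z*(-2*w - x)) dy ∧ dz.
d(omega) = (3*x) dx ∧ dy ∧ dw + (-6*y - 2*z) dx ∧ dy ∧ dz + (-4*z) dy ∧ dz ∧ dw

For a 2-form omega = sum_{i<j} g_{ij} dx_i ∧ dx_j, the exterior derivative is
  d(omega) = sum_{i<j} d(g_{ij}) ∧ dx_i ∧ dx_j = sum_{i<j, k} (∂g_{ij}/∂x_k) dx_k ∧ dx_i ∧ dx_j.
Expand each term, using dx_k ∧ dx_i ∧ dx_j = sgn(permutation) dx_{(a)} ∧ dx_{(b)} ∧ dx_{(c)} with (a < b < c) sorted:
  d(3*w*x + 2*y^2) includes (∂/∂w)(3*w*x + 2*y^2) dw = (3*x) dw, which multiplied by dx ∧ dy gives (3*x) dx ∧ dy ∧ dw
  d(x^2 - x*z + 3*y^2) includes (∂/∂y)(x^2 - x*z + 3*y^2) dy = (6*y) dy, which multiplied by dx ∧ dz gives (-6*y) dx ∧ dy ∧ dz
  d(2*z*(-2*w - x)) includes (∂/∂x)(2*z*(-2*w - x)) dx = (-2*z) dx, which multiplied by dy ∧ dz gives (-2*z) dx ∧ dy ∧ dz
  d(2*z*(-2*w - x)) includes (∂/∂w)(2*z*(-2*w - x)) dw = (-4*z) dw, which multiplied by dy ∧ dz gives (-4*z) dy ∧ dz ∧ dw
Collecting like 3-forms: d(omega) = (3*x) dx ∧ dy ∧ dw + (-6*y - 2*z) dx ∧ dy ∧ dz + (-4*z) dy ∧ dz ∧ dw.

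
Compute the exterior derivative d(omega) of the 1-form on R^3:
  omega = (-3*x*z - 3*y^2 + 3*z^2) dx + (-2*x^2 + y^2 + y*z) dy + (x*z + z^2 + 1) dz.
d(omega) = (-4*x + 6*y) dx ∧ dy + (3*x - 5*z) dx ∧ dz + (-y) dy ∧ dz

For a 1-form omega = sum_i f_i dx_i, the exterior derivative is
  d(omega) = sum_{i < j} (∂f_j/∂x_i - ∂f_i/∂x_j) dx_i ∧ dx_j.
  coefficient of dx ∧ dy: ∂f_2/∂x - ∂f_1/∂y = ∂(-2*x^2 + y^2 + y*z)/∂x - ∂(-3*x*z - 3*y^2 + 3*z^2)/∂y = -4*x + 6*y
  coefficient of dx ∧ dz: ∂f_3/∂x - ∂f_1/∂z = ∂(x*z + z^2 + 1)/∂x - ∂(-3*x*z - 3*y^2 + 3*z^2)/∂z = 3*x - 5*z
  coefficient of dy ∧ dz: ∂f_3/∂y - ∂f_2/∂z = ∂(x*z + z^2 + 1)/∂y - ∂(-2*x^2 + y^2 + y*z)/∂z = -y
Assembling: d(omega) = (-4*x + 6*y) dx ∧ dy + (3*x - 5*z) dx ∧ dz + (-y) dy ∧ dz.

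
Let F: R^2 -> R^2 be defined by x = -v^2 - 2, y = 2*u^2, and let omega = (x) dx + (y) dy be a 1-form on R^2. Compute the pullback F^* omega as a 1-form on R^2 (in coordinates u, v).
F^* omega = (8*u^3) du + (2*v*(v^2 + 2)) dv

Using F^*(f dg) = (f ∘ F) d(g ∘ F), substitute each coordinate x_i by F_i(u, v) in f_i, and replace dx_i by d F_i = (∂F_i/∂u) du + (∂F_i/∂v) dv.
  For the x component: f_1(F) = -v^2 - 2; d F_1 = (0) du + (-2*v) dv
  For the y component: f_2(F) = 2*u^2; d F_2 = (4*u) du + (0) dv
Combining and collecting du, dv coefficients:
  coeff of du: 8*u^3
  coeff of dv: 2*v*(v^2 + 2)
F^* omega = (8*u^3) du + (2*v*(v^2 + 2)) dv.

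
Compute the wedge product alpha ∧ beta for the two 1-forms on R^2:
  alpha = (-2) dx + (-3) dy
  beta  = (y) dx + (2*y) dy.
alpha ∧ beta = (-y) dx ∧ dy

Distribute the wedge, using dx_i ∧ dx_j = -dx_j ∧ dx_i and dx_i ∧ dx_i = 0. For each pair (i, j) with i < j, the coefficient of dx_i ∧ dx_j in alpha ∧ beta is (alpha_i * beta_j - alpha_j * beta_i). Collecting: alpha ∧ beta = (-y) dx ∧ dy.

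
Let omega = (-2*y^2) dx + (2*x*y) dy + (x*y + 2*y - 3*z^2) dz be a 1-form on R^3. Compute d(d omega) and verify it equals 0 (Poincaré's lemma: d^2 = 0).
d(d omega) = 0

Step 1: d omega = sum_{i<j} (∂f_j/∂x_i - ∂f_i/∂x_j) dx_i ∧ dx_j:
  coeff of dx ∧ dy: 6*y
  coeff of dx ∧ dz: y
  coeff of dy ∧ dz: x + 2
Step 2: Apply d again to each 2-form coefficient. The only possible 3-form in R^3 is dx ∧ dy ∧ dz, with coefficient
  ∂(coeff of dy∧dz)/∂x - ∂(coeff of dx∧dz)/∂y + ∂(coeff of dx∧dy)/∂z
  = ∂/∂x (x + 2) - ∂/∂y (y) + ∂/∂z (6*y).
Each of these terms simplifies to sums of mixed partials that cancel in pairs. The result is 0 (by equality of mixed partials for smooth functions — Schwarz / Clairaut).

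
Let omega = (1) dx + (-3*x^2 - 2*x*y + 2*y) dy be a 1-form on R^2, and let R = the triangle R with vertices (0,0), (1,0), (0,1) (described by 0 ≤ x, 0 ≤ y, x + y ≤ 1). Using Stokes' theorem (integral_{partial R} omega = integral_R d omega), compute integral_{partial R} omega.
integral_(partial R) omega = -4/3

Stokes: integral_partial_R omega = integral_R d omega with d omega = (∂Q/∂x - ∂P/∂y) dx ∧ dy.
  ∂Q/∂x = -6*x - 2*y
  ∂P/∂y = 0
  integrand = ∂Q/∂x - ∂P/∂y = -6*x - 2*y.
Integrating over R: integral_0^1 integral_0^{1-x} (-6*x - 2*y) dy dx = -4/3.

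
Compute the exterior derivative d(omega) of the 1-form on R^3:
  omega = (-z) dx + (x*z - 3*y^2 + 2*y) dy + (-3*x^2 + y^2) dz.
d(omega) = (z) dx ∧ dy + (1 - 6*x) dx ∧ dz + (-x + 2*y) dy ∧ dz

For a 1-form omega = sum_i f_i dx_i, the exterior derivative is
  d(omega) = sum_{i < j} (∂f_j/∂x_i - ∂f_i/∂x_j) dx_i ∧ dx_j.
  coefficient of dx ∧ dy: ∂f_2/∂x - ∂f_1/∂y = ∂(x*z - 3*y^2 + 2*y)/∂x - ∂(-z)/∂y = z
  coefficient of dx ∧ dz: ∂f_3/∂x - ∂f_1/∂z = ∂(-3*x^2 + y^2)/∂x - ∂(-z)/∂z = 1 - 6*x
  coefficient of dy ∧ dz: ∂f_3/∂y - ∂f_2/∂z = ∂(-3*x^2 + y^2)/∂y - ∂(x*z - 3*y^2 + 2*y)/∂z = -x + 2*y
Assembling: d(omega) = (z) dx ∧ dy + (1 - 6*x) dx ∧ dz + (-x + 2*y) dy ∧ dz.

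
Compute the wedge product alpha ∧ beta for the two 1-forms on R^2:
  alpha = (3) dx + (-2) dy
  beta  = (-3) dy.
alpha ∧ beta = (-9) dx ∧ dy

Distribute the wedge, using dx_i ∧ dx_j = -dx_j ∧ dx_i and dx_i ∧ dx_i = 0. For each pair (i, j) with i < j, the coefficient of dx_i ∧ dx_j in alpha ∧ beta is (alpha_i * beta_j - alpha_j * beta_i). Collecting: alpha ∧ beta = (-9) dx ∧ dy.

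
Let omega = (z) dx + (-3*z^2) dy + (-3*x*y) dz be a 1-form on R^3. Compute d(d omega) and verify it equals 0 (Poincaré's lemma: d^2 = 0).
d(d omega) = 0

Step 1: d omega = sum_{i<j} (∂f_j/∂x_i - ∂f_i/∂x_j) dx_i ∧ dx_j:
  coeff of dx ∧ dy: 0
  coeff of dx ∧ dz: -3*y - 1
  coeff of dy ∧ dz: -3*x + 6*z
Step 2: Apply d again to each 2-form coefficient. The only possible 3-form in R^3 is dx ∧ dy ∧ dz, with coefficient
  ∂(coeff of dy∧dz)/∂x - ∂(coeff of dx∧dz)/∂y + ∂(coeff of dx∧dy)/∂z
  = ∂/∂x (-3*x + 6*z) - ∂/∂y (-3*y - 1) + ∂/∂z (0).
Each of these terms simplifies to sums of mixed partials that cancel in pairs. The result is 0 (by equality of mixed partials for smooth functions — Schwarz / Clairaut).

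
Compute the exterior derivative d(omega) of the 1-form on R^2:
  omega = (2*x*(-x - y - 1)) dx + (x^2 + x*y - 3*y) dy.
d(omega) = (4*x + y) dx ∧ dy

For a 1-form omega = sum_i f_i dx_i, the exterior derivative is
  d(omega) = sum_{i < j} (∂f_j/∂x_i - ∂f_i/∂x_j) dx_i ∧ dx_j.
  coefficient of dx ∧ dy: ∂f_2/∂x - ∂f_1/∂y = ∂(x^2 + x*y - 3*y)/∂x - ∂(2*x*(-x - y - 1))/∂y = 4*x + y
Assembling: d(omega) = (4*x + y) dx ∧ dy.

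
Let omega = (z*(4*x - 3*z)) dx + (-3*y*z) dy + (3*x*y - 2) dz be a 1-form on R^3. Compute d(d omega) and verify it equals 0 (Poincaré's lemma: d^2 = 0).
d(d omega) = 0

Step 1: d omega = sum_{i<j} (∂f_j/∂x_i - ∂f_i/∂x_j) dx_i ∧ dx_j:
  coeff of dx ∧ dy: 0
  coeff of dx ∧ dz: -4*x + 3*y + 6*z
  coeff of dy ∧ dz: 3*x + 3*y
Step 2: Apply d again to each 2-form coefficient. The only possible 3-form in R^3 is dx ∧ dy ∧ dz, with coefficient
  ∂(coeff of dy∧dz)/∂x - ∂(coeff of dx∧dz)/∂y + ∂(coeff of dx∧dy)/∂z
  = ∂/∂x (3*x + 3*y) - ∂/∂y (-4*x + 3*y + 6*z) + ∂/∂z (0).
Each of these terms simplifies to sums of mixed partials that cancel in pairs. The result is 0 (by equality of mixed partials for smooth functions — Schwarz / Clairaut).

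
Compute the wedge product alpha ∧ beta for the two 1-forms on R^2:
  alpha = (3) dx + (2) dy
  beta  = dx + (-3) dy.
alpha ∧ beta = (-11) dx ∧ dy

Distribute the wedge, using dx_i ∧ dx_j = -dx_j ∧ dx_i and dx_i ∧ dx_i = 0. For each pair (i, j) with i < j, the coefficient of dx_i ∧ dx_j in alpha ∧ beta is (alpha_i * beta_j - alpha_j * beta_i). Collecting: alpha ∧ beta = (-11) dx ∧ dy.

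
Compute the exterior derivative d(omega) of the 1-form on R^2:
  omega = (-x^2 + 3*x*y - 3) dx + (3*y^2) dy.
d(omega) = (-3*x) dx ∧ dy

For a 1-form omega = sum_i f_i dx_i, the exterior derivative is
  d(omega) = sum_{i < j} (∂f_j/∂x_i - ∂f_i/∂x_j) dx_i ∧ dx_j.
  coefficient of dx ∧ dy: ∂f_2/∂x - ∂f_1/∂y = ∂(3*y^2)/∂x - ∂(-x^2 + 3*x*y - 3)/∂y = -3*x
Assembling: d(omega) = (-3*x) dx ∧ dy.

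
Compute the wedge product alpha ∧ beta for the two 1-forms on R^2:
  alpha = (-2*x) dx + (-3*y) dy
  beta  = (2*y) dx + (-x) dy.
alpha ∧ beta = (2*x^2 + 6*y^2) dx ∧ dy

Distribute the wedge, using dx_i ∧ dx_j = -dx_j ∧ dx_i and dx_i ∧ dx_i = 0. For each pair (i, j) with i < j, the coefficient of dx_i ∧ dx_j in alpha ∧ beta is (alpha_i * beta_j - alpha_j * beta_i). Collecting: alpha ∧ beta = (2*x^2 + 6*y^2) dx ∧ dy.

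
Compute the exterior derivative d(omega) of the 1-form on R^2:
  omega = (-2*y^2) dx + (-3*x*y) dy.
d(omega) = (y) dx ∧ dy

For a 1-form omega = sum_i f_i dx_i, the exterior derivative is
  d(omega) = sum_{i < j} (∂f_j/∂x_i - ∂f_i/∂x_j) dx_i ∧ dx_j.
  coefficient of dx ∧ dy: ∂f_2/∂x - ∂f_1/∂y = ∂(-3*x*y)/∂x - ∂(-2*y^2)/∂y = y
Assembling: d(omega) = (y) dx ∧ dy.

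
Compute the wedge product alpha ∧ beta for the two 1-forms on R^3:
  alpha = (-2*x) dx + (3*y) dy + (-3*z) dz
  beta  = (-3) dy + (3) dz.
alpha ∧ beta = (6*x) dx ∧ dy + (-6*x) dx ∧ dz + (9*y - 9*z) dy ∧ dz

Distribute the wedge, using dx_i ∧ dx_j = -dx_j ∧ dx_i and dx_i ∧ dx_i = 0. For each pair (i, j) with i < j, the coefficient of dx_i ∧ dx_j in alpha ∧ beta is (alpha_i * beta_j - alpha_j * beta_i). Collecting: alpha ∧ beta = (6*x) dx ∧ dy + (-6*x) dx ∧ dz + (9*y - 9*z) dy ∧ dz.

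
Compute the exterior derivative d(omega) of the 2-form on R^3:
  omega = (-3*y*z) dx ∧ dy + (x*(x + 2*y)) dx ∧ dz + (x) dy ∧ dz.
d(omega) = (-2*x - 3*y + 1) dx ∧ dy ∧ dz

For a 2-form omega = sum_{i<j} g_{ij} dx_i ∧ dx_j, the exterior derivative is
  d(omega) = sum_{i<j} d(g_{ij}) ∧ dx_i ∧ dx_j = sum_{i<j, k} (∂g_{ij}/∂x_k) dx_k ∧ dx_i ∧ dx_j.
Expand each term, using dx_k ∧ dx_i ∧ dx_j = sgn(permutation) dx_{(a)} ∧ dx_{(b)} ∧ dx_{(c)} with (a < b < c) sorted:
  d(-3*y*z) includes (∂/∂z)(-3*y*z) dz = (-3*y) dz, which multiplied by dx ∧ dy gives (-3*y) dx ∧ dy ∧ dz
  d(x*(x + 2*y)) includes (∂/∂y)(x*(x + 2*y)) dy = (2*x) dy, which multiplied by dx ∧ dz gives (-2*x) dx ∧ dy ∧ dz
  d(x) includes (∂/∂x)(x) dx = (1) dx, which multiplied by dy ∧ dz gives (1) dx ∧ dy ∧ dz
Collecting like 3-forms: d(omega) = (-2*x - 3*y + 1) dx ∧ dy ∧ dz.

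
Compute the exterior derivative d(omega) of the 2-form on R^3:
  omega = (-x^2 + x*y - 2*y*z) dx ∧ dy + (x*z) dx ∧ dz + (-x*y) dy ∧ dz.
d(omega) = (-3*y) dx ∧ dy ∧ dz

For a 2-form omega = sum_{i<j} g_{ij} dx_i ∧ dx_j, the exterior derivative is
  d(omega) = sum_{i<j} d(g_{ij}) ∧ dx_i ∧ dx_j = sum_{i<j, k} (∂g_{ij}/∂x_k) dx_k ∧ dx_i ∧ dx_j.
Expand each term, using dx_k ∧ dx_i ∧ dx_j = sgn(permutation) dx_{(a)} ∧ dx_{(b)} ∧ dx_{(c)} with (a < b < c) sorted:
  d(-x^2 + x*y - 2*y*z) includes (∂/∂z)(-x^2 + x*y - 2*y*z) dz = (-2*y) dz, which multiplied by dx ∧ dy gives (-2*y) dx ∧ dy ∧ dz
  d(-x*y) includes (∂/∂x)(-x*y) dx = (-y) dx, which multiplied by dy ∧ dz gives (-y) dx ∧ dy ∧ dz
Collecting like 3-forms: d(omega) = (-3*y) dx ∧ dy ∧ dz.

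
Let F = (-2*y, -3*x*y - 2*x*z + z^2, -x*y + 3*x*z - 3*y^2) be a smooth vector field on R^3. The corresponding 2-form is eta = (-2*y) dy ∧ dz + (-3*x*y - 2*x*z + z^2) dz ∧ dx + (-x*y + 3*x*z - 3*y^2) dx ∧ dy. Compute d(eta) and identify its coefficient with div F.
d(eta) = (0) dx ∧ dy ∧ dz; div F = 0

For a 2-form in R^3 of the form above, applying d gives a 3-form with coefficient ∂P/∂x + ∂Q/∂y + ∂R/∂z:
  ∂P/∂x = 0
  ∂Q/∂y = -3*x
  ∂R/∂z = 3*x
Sum = 0, which is exactly div F.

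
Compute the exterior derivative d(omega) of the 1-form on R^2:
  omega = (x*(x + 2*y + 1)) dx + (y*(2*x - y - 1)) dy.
d(omega) = (-2*x + 2*y) dx ∧ dy

For a 1-form omega = sum_i f_i dx_i, the exterior derivative is
  d(omega) = sum_{i < j} (∂f_j/∂x_i - ∂f_i/∂x_j) dx_i ∧ dx_j.
  coefficient of dx ∧ dy: ∂f_2/∂x - ∂f_1/∂y = ∂(y*(2*x - y - 1))/∂x - ∂(x*(x + 2*y + 1))/∂y = -2*x + 2*y
Assembling: d(omega) = (-2*x + 2*y) dx ∧ dy.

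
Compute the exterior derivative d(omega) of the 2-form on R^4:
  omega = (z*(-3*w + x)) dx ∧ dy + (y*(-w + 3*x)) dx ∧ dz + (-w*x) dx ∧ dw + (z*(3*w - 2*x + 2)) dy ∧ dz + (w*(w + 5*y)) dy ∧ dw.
d(omega) = (-2*w - 2*x - 2*z) dx ∧ dy ∧ dz + (-3*z) dx ∧ dy ∧ dw + (-y) dx ∧ dz ∧ dw + (3*z) dy ∧ dz ∧ dw

For a 2-form omega = sum_{i<j} g_{ij} dx_i ∧ dx_j, the exterior derivative is
  d(omega) = sum_{i<j} d(g_{ij}) ∧ dx_i ∧ dx_j = sum_{i<j, k} (∂g_{ij}/∂x_k) dx_k ∧ dx_i ∧ dx_j.
Expand each term, using dx_k ∧ dx_i ∧ dx_j = sgn(permutation) dx_{(a)} ∧ dx_{(b)} ∧ dx_{(c)} with (a < b < c) sorted:
  d(z*(-3*w + x)) includes (∂/∂z)(z*(-3*w + x)) dz = (-3*w + x) dz, which multiplied by dx ∧ dy gives (-3*w + x) dx ∧ dy ∧ dz
  d(z*(-3*w + x)) includes (∂/∂w)(z*(-3*w + x)) dw = (-3*z) dw, which multiplied by dx ∧ dy gives (-3*z) dx ∧ dy ∧ dw
  d(y*(-w + 3*x)) includes (∂/∂y)(y*(-w + 3*x)) dy = (-w + 3*x) dy, which multiplied by dx ∧ dz gives (w - 3*x) dx ∧ dy ∧ dz
  d(y*(-w + 3*x)) includes (∂/∂w)(y*(-w + 3*x)) dw = (-y) dw, which multiplied by dx ∧ dz gives (-y) dx ∧ dz ∧ dw
  d(z*(3*w - 2*x + 2)) includes (∂/∂x)(z*(3*w - 2*x + 2)) dx = (-2*z) dx, which multiplied by dy ∧ dz gives (-2*z) dx ∧ dy ∧ dz
  d(z*(3*w - 2*x + 2)) includes (∂/∂w)(z*(3*w - 2*x + 2)) dw = (3*z) dw, which multiplied by dy ∧ dz gives (3*z) dy ∧ dz ∧ dw
Collecting like 3-forms: d(omega) = (-2*w - 2*x - 2*z) dx ∧ dy ∧ dz + (-3*z) dx ∧ dy ∧ dw + (-y) dx ∧ dz ∧ dw + (3*z) dy ∧ dz ∧ dw.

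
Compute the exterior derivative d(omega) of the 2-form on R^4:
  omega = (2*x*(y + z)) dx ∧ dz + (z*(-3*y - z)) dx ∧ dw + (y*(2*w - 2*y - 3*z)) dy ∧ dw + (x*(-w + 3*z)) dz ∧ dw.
d(omega) = (-2*x) dx ∧ dy ∧ dz + (3*z) dx ∧ dy ∧ dw + (-w + 3*y + 5*z) dx ∧ dz ∧ dw + (3*y) dy ∧ dz ∧ dw

For a 2-form omega = sum_{i<j} g_{ij} dx_i ∧ dx_j, the exterior derivative is
  d(omega) = sum_{i<j} d(g_{ij}) ∧ dx_i ∧ dx_j = sum_{i<j, k} (∂g_{ij}/∂x_k) dx_k ∧ dx_i ∧ dx_j.
Expand each term, using dx_k ∧ dx_i ∧ dx_j = sgn(permutation) dx_{(a)} ∧ dx_{(b)} ∧ dx_{(c)} with (a < b < c) sorted:
  d(2*x*(y + z)) includes (∂/∂y)(2*x*(y + z)) dy = (2*x) dy, which multiplied by dx ∧ dz gives (-2*x) dx ∧ dy ∧ dz
  d(z*(-3*y - z)) includes (∂/∂y)(z*(-3*y - z)) dy = (-3*z) dy, which multiplied by dx ∧ dw gives (3*z) dx ∧ dy ∧ dw
  d(z*(-3*y - z)) includes (∂/∂z)(z*(-3*y - z)) dz = (-3*y - 2*z) dz, which multiplied by dx ∧ dw gives (3*y + 2*z) dx ∧ dz ∧ dw
  d(y*(2*w - 2*y - 3*z)) includes (∂/∂z)(y*(2*w - 2*y - 3*z)) dz = (-3*y) dz, which multiplied by dy ∧ dw gives (3*y) dy ∧ dz ∧ dw
  d(x*(-w + 3*z)) includes (∂/∂x)(x*(-w + 3*z)) dx = (-w + 3*z) dx, which multiplied by dz ∧ dw gives (-w + 3*z) dx ∧ dz ∧ dw
Collecting like 3-forms: d(omega) = (-2*x) dx ∧ dy ∧ dz + (3*z) dx ∧ dy ∧ dw + (-w + 3*y + 5*z) dx ∧ dz ∧ dw + (3*y) dy ∧ dz ∧ dw.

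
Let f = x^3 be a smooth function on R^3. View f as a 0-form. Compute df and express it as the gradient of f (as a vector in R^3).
df = (3*x^2) dx + (0) dy + (0) dz; grad f = (3*x^2, 0, 0)

For a 0-form f, d f = (∂f/∂x) dx + (∂f/∂y) dy + (∂f/∂z) dz. The components of the vector representation are exactly the entries of grad f in Cartesian coordinates:
  ∂f/∂x = 3*x^2
  ∂f/∂y = 0
  ∂f/∂z = 0.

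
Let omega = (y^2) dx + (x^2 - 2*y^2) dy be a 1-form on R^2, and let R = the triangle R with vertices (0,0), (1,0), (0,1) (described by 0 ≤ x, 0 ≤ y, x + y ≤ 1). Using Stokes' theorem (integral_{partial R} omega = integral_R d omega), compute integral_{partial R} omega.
integral_(partial R) omega = 0

Stokes: integral_partial_R omega = integral_R d omega with d omega = (∂Q/∂x - ∂P/∂y) dx ∧ dy.
  ∂Q/∂x = 2*x
  ∂P/∂y = 2*y
  integrand = ∂Q/∂x - ∂P/∂y = 2*x - 2*y.
Integrating over R: integral_0^1 integral_0^{1-x} (2*x - 2*y) dy dx = 0.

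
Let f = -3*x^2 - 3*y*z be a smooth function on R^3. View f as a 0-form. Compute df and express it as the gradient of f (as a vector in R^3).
df = (-6*x) dx + (-3*z) dy + (-3*y) dz; grad f = (-6*x, -3*z, -3*y)

For a 0-form f, d f = (∂f/∂x) dx + (∂f/∂y) dy + (∂f/∂z) dz. The components of the vector representation are exactly the entries of grad f in Cartesian coordinates:
  ∂f/∂x = -6*x
  ∂f/∂y = -3*z
  ∂f/∂z = -3*y.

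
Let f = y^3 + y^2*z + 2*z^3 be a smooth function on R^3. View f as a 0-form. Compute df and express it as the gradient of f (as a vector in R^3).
df = (0) dx + (y*(3*y + 2*z)) dy + (y^2 + 6*z^2) dz; grad f = (0, y*(3*y + 2*z), y^2 + 6*z^2)

For a 0-form f, d f = (∂f/∂x) dx + (∂f/∂y) dy + (∂f/∂z) dz. The components of the vector representation are exactly the entries of grad f in Cartesian coordinates:
  ∂f/∂x = 0
  ∂f/∂y = y*(3*y + 2*z)
  ∂f/∂z = y^2 + 6*z^2.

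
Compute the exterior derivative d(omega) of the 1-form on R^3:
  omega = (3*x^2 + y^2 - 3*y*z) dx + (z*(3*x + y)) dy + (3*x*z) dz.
d(omega) = (-2*y + 6*z) dx ∧ dy + (3*y + 3*z) dx ∧ dz + (-3*x - y) dy ∧ dz

For a 1-form omega = sum_i f_i dx_i, the exterior derivative is
  d(omega) = sum_{i < j} (∂f_j/∂x_i - ∂f_i/∂x_j) dx_i ∧ dx_j.
  coefficient of dx ∧ dy: ∂f_2/∂x - ∂f_1/∂y = ∂(z*(3*x + y))/∂x - ∂(3*x^2 + y^2 - 3*y*z)/∂y = -2*y + 6*z
  coefficient of dx ∧ dz: ∂f_3/∂x - ∂f_1/∂z = ∂(3*x*z)/∂x - ∂(3*x^2 + y^2 - 3*y*z)/∂z = 3*y + 3*z
  coefficient of dy ∧ dz: ∂f_3/∂y - ∂f_2/∂z = ∂(3*x*z)/∂y - ∂(z*(3*x + y))/∂z = -3*x - y
Assembling: d(omega) = (-2*y + 6*z) dx ∧ dy + (3*y + 3*z) dx ∧ dz + (-3*x - y) dy ∧ dz.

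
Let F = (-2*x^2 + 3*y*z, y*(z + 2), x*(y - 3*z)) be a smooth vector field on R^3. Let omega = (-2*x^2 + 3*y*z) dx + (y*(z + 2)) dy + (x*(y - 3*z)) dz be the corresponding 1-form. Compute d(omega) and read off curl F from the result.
d(omega) = (x - y) dy ∧ dz + (2*y + 3*z) dz ∧ dx + (-3*z) dx ∧ dy; curl F = (x - y, 2*y + 3*z, -3*z)

d omega = sum_{i<j} (∂f_j/∂x_i - ∂f_i/∂x_j) dx_i ∧ dx_j. Under the identification (dy ∧ dz, dz ∧ dx, dx ∧ dy) ↔ (e_x, e_y, e_z), the coefficients are exactly the components of curl F. Compute:
  ∂R/∂y - ∂Q/∂z = (x) - (y) = x - y
  ∂P/∂z - ∂R/∂x = (3*y) - (y - 3*z) = 2*y + 3*z
  ∂Q/∂x - ∂P/∂y = (0) - (3*z) = -3*z.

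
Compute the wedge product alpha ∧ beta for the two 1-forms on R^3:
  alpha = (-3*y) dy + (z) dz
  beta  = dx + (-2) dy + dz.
alpha ∧ beta = (3*y) dx ∧ dy + (-3*y + 2*z) dy ∧ dz + (-z) dx ∧ dz

Distribute the wedge, using dx_i ∧ dx_j = -dx_j ∧ dx_i and dx_i ∧ dx_i = 0. For each pair (i, j) with i < j, the coefficient of dx_i ∧ dx_j in alpha ∧ beta is (alpha_i * beta_j - alpha_j * beta_i). Collecting: alpha ∧ beta = (3*y) dx ∧ dy + (-3*y + 2*z) dy ∧ dz + (-z) dx ∧ dz.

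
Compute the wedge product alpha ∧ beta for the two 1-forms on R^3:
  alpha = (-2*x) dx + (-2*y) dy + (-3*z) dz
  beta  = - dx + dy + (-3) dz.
alpha ∧ beta = (-2*x - 2*y) dx ∧ dy + (6*x - 3*z) dx ∧ dz + (6*y + 3*z) dy ∧ dz

Distribute the wedge, using dx_i ∧ dx_j = -dx_j ∧ dx_i and dx_i ∧ dx_i = 0. For each pair (i, j) with i < j, the coefficient of dx_i ∧ dx_j in alpha ∧ beta is (alpha_i * beta_j - alpha_j * beta_i). Collecting: alpha ∧ beta = (-2*x - 2*y) dx ∧ dy + (6*x - 3*z) dx ∧ dz + (6*y + 3*z) dy ∧ dz.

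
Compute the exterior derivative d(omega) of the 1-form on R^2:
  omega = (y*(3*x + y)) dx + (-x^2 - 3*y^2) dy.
d(omega) = (-5*x - 2*y) dx ∧ dy

For a 1-form omega = sum_i f_i dx_i, the exterior derivative is
  d(omega) = sum_{i < j} (∂f_j/∂x_i - ∂f_i/∂x_j) dx_i ∧ dx_j.
  coefficient of dx ∧ dy: ∂f_2/∂x - ∂f_1/∂y = ∂(-x^2 - 3*y^2)/∂x - ∂(y*(3*x + y))/∂y = -5*x - 2*y
Assembling: d(omega) = (-5*x - 2*y) dx ∧ dy.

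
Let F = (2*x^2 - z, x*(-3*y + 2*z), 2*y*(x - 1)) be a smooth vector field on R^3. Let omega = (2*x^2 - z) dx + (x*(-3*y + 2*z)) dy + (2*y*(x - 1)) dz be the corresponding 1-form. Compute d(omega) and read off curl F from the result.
d(omega) = (-2) dy ∧ dz + (-2*y - 1) dz ∧ dx + (-3*y + 2*z) dx ∧ dy; curl F = (-2, -2*y - 1, -3*y + 2*z)

d omega = sum_{i<j} (∂f_j/∂x_i - ∂f_i/∂x_j) dx_i ∧ dx_j. Under the identification (dy ∧ dz, dz ∧ dx, dx ∧ dy) ↔ (e_x, e_y, e_z), the coefficients are exactly the components of curl F. Compute:
  ∂R/∂y - ∂Q/∂z = (2*x - 2) - (2*x) = -2
  ∂P/∂z - ∂R/∂x = (-1) - (2*y) = -2*y - 1
  ∂Q/∂x - ∂P/∂y = (-3*y + 2*z) - (0) = -3*y + 2*z.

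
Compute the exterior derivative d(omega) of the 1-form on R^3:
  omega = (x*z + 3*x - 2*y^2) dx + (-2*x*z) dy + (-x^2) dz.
d(omega) = (4*y - 2*z) dx ∧ dy + (-3*x) dx ∧ dz + (2*x) dy ∧ dz

For a 1-form omega = sum_i f_i dx_i, the exterior derivative is
  d(omega) = sum_{i < j} (∂f_j/∂x_i - ∂f_i/∂x_j) dx_i ∧ dx_j.
  coefficient of dx ∧ dy: ∂f_2/∂x - ∂f_1/∂y = ∂(-2*x*z)/∂x - ∂(x*z + 3*x - 2*y^2)/∂y = 4*y - 2*z
  coefficient of dx ∧ dz: ∂f_3/∂x - ∂f_1/∂z = ∂(-x^2)/∂x - ∂(x*z + 3*x - 2*y^2)/∂z = -3*x
  coefficient of dy ∧ dz: ∂f_3/∂y - ∂f_2/∂z = ∂(-x^2)/∂y - ∂(-2*x*z)/∂z = 2*x
Assembling: d(omega) = (4*y - 2*z) dx ∧ dy + (-3*x) dx ∧ dz + (2*x) dy ∧ dz.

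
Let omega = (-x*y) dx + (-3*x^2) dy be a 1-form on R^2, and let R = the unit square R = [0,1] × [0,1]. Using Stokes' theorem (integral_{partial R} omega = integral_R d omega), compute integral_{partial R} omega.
integral_(partial R) omega = -5/2

Stokes: integral_partial_R omega = integral_R d omega with d omega = (∂Q/∂x - ∂P/∂y) dx ∧ dy.
  ∂Q/∂x = -6*x
  ∂P/∂y = -x
  integrand = ∂Q/∂x - ∂P/∂y = -5*x.
Integrating over R: integral_0^1 integral_0^1 (-5*x) dx dy = -5/2.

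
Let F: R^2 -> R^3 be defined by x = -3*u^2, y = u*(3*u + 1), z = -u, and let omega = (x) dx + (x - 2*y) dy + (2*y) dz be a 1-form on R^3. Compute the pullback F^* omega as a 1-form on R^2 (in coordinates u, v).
F^* omega = (u*(-36*u^2 - 27*u - 4)) du

Using F^*(f dg) = (f ∘ F) d(g ∘ F), substitute each coordinate x_i by F_i(u, v) in f_i, and replace dx_i by d F_i = (∂F_i/∂u) du + (∂F_i/∂v) dv.
  For the x component: f_1(F) = -3*u^2; d F_1 = (-6*u) du + (0) dv
  For the y component: f_2(F) = u*(-9*u - 2); d F_2 = (6*u + 1) du + (0) dv
  For the z component: f_3(F) = 2*u*(3*u + 1); d F_3 = (-1) du + (0) dv
Combining and collecting du, dv coefficients:
  coeff of du: u*(-36*u^2 - 27*u - 4)
  coeff of dv: 0
F^* omega = (u*(-36*u^2 - 27*u - 4)) du.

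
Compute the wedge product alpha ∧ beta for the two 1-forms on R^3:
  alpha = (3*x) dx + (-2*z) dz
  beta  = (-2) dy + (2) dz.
alpha ∧ beta = (-6*x) dx ∧ dy + (6*x) dx ∧ dz + (-4*z) dy ∧ dz

Distribute the wedge, using dx_i ∧ dx_j = -dx_j ∧ dx_i and dx_i ∧ dx_i = 0. For each pair (i, j) with i < j, the coefficient of dx_i ∧ dx_j in alpha ∧ beta is (alpha_i * beta_j - alpha_j * beta_i). Collecting: alpha ∧ beta = (-6*x) dx ∧ dy + (6*x) dx ∧ dz + (-4*z) dy ∧ dz.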